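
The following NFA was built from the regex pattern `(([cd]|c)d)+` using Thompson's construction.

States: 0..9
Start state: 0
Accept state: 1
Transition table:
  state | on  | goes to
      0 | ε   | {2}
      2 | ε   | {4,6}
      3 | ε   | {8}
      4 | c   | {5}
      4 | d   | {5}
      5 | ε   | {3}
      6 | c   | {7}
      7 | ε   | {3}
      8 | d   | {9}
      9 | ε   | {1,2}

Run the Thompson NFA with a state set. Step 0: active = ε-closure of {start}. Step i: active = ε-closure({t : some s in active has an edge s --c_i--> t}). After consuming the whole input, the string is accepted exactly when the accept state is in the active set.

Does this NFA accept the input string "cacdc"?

S₀ = ε-closure({0}) = {0,2,4,6}
'c' @ 1: {3,5,7,8}
'a' @ 2: {}  — dead — no transitions
rest 'cdc' ignored (set empty)
final: {}; accept 1 not in set

Answer: REJECT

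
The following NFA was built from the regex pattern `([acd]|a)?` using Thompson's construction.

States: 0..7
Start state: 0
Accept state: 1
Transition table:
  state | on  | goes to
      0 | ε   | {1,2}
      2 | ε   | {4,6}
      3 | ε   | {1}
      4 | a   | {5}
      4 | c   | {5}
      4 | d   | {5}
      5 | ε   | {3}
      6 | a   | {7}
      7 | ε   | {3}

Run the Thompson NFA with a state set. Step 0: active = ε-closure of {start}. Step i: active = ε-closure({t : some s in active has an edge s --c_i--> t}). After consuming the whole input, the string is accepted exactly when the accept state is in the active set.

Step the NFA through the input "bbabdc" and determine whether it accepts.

Answer: REJECT

Trace:
initial (ε-close {0}): {0,1,2,4,6}
'b' @ 1: {}  — state set empty
rest 'babdc' ignored (set empty)
end set {} — state 1 not in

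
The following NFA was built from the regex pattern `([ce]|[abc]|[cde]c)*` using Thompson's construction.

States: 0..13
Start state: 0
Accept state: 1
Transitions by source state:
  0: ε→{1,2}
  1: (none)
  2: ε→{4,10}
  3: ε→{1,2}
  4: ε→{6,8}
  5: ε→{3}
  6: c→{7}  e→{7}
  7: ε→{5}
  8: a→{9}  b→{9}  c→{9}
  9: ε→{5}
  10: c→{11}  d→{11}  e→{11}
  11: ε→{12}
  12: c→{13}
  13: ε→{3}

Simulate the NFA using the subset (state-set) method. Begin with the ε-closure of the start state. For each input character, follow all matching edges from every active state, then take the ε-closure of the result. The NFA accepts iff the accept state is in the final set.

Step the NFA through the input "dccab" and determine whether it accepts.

Answer: ACCEPT

Trace:
initial (ε-close {0}): {0,1,2,4,6,8,10}
'd' @ 1: {11,12}
'c' @ 2: {1,2,3,4,6,8,10,13}  (accept∈set)
'c' @ 3: {1,2,3,4,5,6,7,8,9,10,11,12}  (accept∈set)
'a' @ 4: {1,2,3,4,5,6,8,9,10}  (accept∈set)
'b' @ 5: {1,2,3,4,5,6,8,9,10}  (accept∈set)
final: {1,2,3,4,5,6,8,9,10}; accept 1 in set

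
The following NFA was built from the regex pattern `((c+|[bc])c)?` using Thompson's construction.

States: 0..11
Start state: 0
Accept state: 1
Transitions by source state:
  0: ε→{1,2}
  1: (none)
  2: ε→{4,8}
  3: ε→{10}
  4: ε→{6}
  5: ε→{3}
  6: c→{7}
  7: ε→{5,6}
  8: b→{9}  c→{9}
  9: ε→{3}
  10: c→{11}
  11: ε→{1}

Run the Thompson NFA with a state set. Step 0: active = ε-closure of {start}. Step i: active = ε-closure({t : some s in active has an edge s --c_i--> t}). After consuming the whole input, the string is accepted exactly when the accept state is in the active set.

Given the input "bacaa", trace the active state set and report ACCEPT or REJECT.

Answer: REJECT

Trace:
start: ε-closure({0}) = {0,1,2,4,6,8}
'b' @ 1: {3,9,10}
'a' @ 2: {}  — dead — no transitions
rest 'caa' ignored (set empty)
final: {}; accept 1 not in set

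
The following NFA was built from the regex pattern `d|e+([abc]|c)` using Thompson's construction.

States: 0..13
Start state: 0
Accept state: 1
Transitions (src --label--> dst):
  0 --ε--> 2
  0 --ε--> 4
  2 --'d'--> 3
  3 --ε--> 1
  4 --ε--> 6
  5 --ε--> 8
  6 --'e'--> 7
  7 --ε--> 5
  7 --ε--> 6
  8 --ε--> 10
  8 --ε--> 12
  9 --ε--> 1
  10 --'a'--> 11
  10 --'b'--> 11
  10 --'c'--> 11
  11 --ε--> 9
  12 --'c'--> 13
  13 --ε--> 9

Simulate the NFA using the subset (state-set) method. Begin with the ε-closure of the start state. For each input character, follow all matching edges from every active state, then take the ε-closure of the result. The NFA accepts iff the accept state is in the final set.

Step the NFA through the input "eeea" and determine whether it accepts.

start: ε-closure({0}) = {0,2,4,6}
'e' @ 1: {5,6,7,8,10,12}
'e' @ 2: {5,6,7,8,10,12}
'e' @ 3: {5,6,7,8,10,12}
'a' @ 4: {1,9,11}  ✓accept
final: {1,9,11}; accept 1 in set

Answer: ACCEPT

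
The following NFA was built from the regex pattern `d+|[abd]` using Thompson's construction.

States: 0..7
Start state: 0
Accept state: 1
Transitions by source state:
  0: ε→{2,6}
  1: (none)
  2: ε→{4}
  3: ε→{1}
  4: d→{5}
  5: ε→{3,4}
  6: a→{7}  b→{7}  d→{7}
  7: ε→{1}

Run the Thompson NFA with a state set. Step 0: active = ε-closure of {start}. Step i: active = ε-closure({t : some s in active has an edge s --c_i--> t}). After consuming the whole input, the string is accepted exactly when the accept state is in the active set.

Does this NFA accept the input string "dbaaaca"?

Answer: REJECT

Derivation:
initial (ε-close {0}): {0,2,4,6}
'd' @ 1: {1,3,4,5,7}  [accepting]
'b' @ 2: {}  — state set empty
rest 'aaaca' ignored (set empty)
final: {}; accept 1 not in set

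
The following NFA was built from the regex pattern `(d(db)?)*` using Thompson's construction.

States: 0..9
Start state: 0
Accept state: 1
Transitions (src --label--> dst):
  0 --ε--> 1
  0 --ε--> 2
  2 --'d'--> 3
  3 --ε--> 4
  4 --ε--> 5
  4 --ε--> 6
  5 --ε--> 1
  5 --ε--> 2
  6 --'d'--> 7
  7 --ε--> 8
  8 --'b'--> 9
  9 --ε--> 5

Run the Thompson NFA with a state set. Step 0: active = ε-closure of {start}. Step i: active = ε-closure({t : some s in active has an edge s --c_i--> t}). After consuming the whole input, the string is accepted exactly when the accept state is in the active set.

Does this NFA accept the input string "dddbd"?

Answer: ACCEPT

Derivation:
S₀ = ε-closure({0}) = {0,1,2}
'd' @ 1: {1,2,3,4,5,6}  ✓accept
'd' @ 2: {1,2,3,4,5,6,7,8}  ✓accept
'd' @ 3: {1,2,3,4,5,6,7,8}  ✓accept
'b' @ 4: {1,2,5,9}  ✓accept
'd' @ 5: {1,2,3,4,5,6}  ✓accept
final: {1,2,3,4,5,6}; accept 1 in set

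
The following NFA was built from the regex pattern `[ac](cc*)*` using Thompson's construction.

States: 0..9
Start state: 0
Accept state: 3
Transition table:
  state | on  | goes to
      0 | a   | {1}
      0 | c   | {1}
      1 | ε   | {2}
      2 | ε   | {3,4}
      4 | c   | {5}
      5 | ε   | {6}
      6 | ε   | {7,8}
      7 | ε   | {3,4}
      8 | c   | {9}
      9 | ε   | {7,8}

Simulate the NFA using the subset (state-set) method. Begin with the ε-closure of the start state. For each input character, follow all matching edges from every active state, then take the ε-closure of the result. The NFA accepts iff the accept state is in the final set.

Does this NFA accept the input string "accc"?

start: ε-closure({0}) = {0}
'a' @ 1: {1,2,3,4}  (accept∈set)
'c' @ 2: {3,4,5,6,7,8}  (accept∈set)
'c' @ 3: {3,4,5,6,7,8,9}  (accept∈set)
'c' @ 4: {3,4,5,6,7,8,9}  (accept∈set)
after full input: {3,4,5,6,7,8,9}  (accept=3 in)

Answer: ACCEPT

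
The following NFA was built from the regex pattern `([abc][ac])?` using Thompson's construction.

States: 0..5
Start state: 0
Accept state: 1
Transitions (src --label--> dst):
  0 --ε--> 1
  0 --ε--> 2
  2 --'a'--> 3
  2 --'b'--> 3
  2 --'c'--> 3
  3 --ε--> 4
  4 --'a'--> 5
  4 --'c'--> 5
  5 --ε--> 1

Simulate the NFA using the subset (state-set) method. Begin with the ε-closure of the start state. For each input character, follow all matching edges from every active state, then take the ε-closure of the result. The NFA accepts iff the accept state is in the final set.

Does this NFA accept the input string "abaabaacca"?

initial (ε-close {0}): {0,1,2}
'a' @ 1: {3,4}
'b' @ 2: {}  — state set empty
rest 'aabaacca' ignored (set empty)
after full input: {}  (accept=1 not in)

Answer: REJECT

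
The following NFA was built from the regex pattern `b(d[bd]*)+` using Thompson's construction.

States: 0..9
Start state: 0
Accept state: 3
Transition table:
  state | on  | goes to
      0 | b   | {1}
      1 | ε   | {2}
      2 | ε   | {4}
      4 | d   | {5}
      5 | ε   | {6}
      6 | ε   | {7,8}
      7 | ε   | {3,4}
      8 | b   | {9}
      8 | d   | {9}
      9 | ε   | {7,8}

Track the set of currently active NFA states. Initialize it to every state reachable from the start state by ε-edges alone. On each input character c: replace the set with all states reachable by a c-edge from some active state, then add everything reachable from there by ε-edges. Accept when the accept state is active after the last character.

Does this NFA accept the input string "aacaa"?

Answer: REJECT

Trace:
start: ε-closure({0}) = {0}
'a' @ 1: {}  — dead — no transitions
rest 'acaa' ignored (set empty)
end set {} — state 3 not in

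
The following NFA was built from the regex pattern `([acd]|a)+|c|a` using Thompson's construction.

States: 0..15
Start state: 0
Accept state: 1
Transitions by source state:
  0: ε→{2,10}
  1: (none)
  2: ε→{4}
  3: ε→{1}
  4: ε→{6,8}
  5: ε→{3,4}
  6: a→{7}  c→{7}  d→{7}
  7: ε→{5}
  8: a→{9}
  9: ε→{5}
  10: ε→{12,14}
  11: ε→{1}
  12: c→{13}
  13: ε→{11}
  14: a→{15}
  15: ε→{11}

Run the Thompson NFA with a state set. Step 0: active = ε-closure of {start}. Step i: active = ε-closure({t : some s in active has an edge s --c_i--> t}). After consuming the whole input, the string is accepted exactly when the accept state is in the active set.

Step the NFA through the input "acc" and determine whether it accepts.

Answer: ACCEPT

Trace:
initial (ε-close {0}): {0,2,4,6,8,10,12,14}
'a' @ 1: {1,3,4,5,6,7,8,9,11,15}  ✓accept
'c' @ 2: {1,3,4,5,6,7,8}  ✓accept
'c' @ 3: {1,3,4,5,6,7,8}  ✓accept
after full input: {1,3,4,5,6,7,8}  (accept=1 in)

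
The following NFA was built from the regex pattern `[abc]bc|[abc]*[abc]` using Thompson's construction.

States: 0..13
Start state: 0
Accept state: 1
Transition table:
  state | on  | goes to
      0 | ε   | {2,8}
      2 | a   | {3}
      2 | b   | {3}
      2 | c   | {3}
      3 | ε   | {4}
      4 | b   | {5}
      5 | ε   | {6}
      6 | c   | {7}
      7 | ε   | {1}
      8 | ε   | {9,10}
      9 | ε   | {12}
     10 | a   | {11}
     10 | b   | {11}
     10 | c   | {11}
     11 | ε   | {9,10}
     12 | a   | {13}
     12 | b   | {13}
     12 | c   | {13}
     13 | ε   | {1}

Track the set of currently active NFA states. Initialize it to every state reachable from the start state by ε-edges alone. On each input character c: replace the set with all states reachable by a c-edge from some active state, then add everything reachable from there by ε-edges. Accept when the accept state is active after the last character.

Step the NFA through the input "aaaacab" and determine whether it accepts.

Answer: ACCEPT

Derivation:
start: ε-closure({0}) = {0,2,8,9,10,12}
'a' @ 1: {1,3,4,9,10,11,12,13}  ✓accept
'a' @ 2: {1,9,10,11,12,13}  ✓accept
'a' @ 3: {1,9,10,11,12,13}  ✓accept
'a' @ 4: {1,9,10,11,12,13}  ✓accept
'c' @ 5: {1,9,10,11,12,13}  ✓accept
'a' @ 6: {1,9,10,11,12,13}  ✓accept
'b' @ 7: {1,9,10,11,12,13}  ✓accept
after full input: {1,9,10,11,12,13}  (accept=1 in)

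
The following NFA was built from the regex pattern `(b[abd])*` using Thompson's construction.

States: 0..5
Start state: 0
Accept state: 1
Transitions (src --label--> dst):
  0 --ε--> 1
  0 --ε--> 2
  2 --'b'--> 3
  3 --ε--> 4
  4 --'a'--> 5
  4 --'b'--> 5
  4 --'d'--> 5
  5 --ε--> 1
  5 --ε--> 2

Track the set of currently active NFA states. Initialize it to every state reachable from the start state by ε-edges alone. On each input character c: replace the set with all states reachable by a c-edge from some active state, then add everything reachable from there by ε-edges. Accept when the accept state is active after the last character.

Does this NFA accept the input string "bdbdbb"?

Answer: ACCEPT

Trace:
initial (ε-close {0}): {0,1,2}
'b' @ 1: {3,4}
'd' @ 2: {1,2,5}  ✓accept
'b' @ 3: {3,4}
'd' @ 4: {1,2,5}  ✓accept
'b' @ 5: {3,4}
'b' @ 6: {1,2,5}  ✓accept
end set {1,2,5} — state 1 in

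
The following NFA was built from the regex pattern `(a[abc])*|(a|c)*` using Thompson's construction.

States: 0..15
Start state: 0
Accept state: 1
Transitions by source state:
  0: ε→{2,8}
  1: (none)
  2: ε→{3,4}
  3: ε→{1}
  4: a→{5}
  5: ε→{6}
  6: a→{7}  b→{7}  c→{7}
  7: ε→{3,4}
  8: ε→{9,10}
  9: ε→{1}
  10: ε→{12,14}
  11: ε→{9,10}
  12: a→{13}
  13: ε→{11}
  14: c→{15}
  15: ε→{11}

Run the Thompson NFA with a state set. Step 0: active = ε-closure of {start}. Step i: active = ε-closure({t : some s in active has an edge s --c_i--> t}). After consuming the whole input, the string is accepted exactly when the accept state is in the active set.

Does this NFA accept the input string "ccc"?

start: ε-closure({0}) = {0,1,2,3,4,8,9,10,12,14}
'c' @ 1: {1,9,10,11,12,14,15}  (accept∈set)
'c' @ 2: {1,9,10,11,12,14,15}  (accept∈set)
'c' @ 3: {1,9,10,11,12,14,15}  (accept∈set)
end set {1,9,10,11,12,14,15} — state 1 in

Answer: ACCEPT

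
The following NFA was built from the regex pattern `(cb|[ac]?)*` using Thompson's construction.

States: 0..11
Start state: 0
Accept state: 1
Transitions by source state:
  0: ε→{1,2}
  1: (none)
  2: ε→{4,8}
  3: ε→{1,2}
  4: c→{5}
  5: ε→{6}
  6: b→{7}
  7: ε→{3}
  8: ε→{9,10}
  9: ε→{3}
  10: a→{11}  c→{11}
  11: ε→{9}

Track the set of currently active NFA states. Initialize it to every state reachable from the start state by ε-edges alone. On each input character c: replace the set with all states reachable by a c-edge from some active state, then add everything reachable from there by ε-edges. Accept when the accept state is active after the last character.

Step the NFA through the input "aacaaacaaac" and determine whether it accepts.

Answer: ACCEPT

Derivation:
initial (ε-close {0}): {0,1,2,3,4,8,9,10}
'a' @ 1: {1,2,3,4,8,9,10,11}  (accept∈set)
'a' @ 2: {1,2,3,4,8,9,10,11}  (accept∈set)
'c' @ 3: {1,2,3,4,5,6,8,9,10,11}  (accept∈set)
'a' @ 4: {1,2,3,4,8,9,10,11}  (accept∈set)
'a' @ 5: {1,2,3,4,8,9,10,11}  (accept∈set)
'a' @ 6: {1,2,3,4,8,9,10,11}  (accept∈set)
'c' @ 7: {1,2,3,4,5,6,8,9,10,11}  (accept∈set)
'a' @ 8: {1,2,3,4,8,9,10,11}  (accept∈set)
'a' @ 9: {1,2,3,4,8,9,10,11}  (accept∈set)
'a' @ 10: {1,2,3,4,8,9,10,11}  (accept∈set)
'c' @ 11: {1,2,3,4,5,6,8,9,10,11}  (accept∈set)
end set {1,2,3,4,5,6,8,9,10,11} — state 1 in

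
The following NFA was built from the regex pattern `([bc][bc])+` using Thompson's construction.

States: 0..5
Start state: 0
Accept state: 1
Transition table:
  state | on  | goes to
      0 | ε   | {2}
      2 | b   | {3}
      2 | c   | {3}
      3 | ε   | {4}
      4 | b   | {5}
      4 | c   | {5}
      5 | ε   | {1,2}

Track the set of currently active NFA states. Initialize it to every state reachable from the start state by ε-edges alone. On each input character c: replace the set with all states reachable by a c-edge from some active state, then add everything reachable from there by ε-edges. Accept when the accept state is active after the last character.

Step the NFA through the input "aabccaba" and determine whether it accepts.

S₀ = ε-closure({0}) = {0,2}
'a' @ 1: {}  — dead — no transitions
rest 'abccaba' ignored (set empty)
end set {} — state 1 not in

Answer: REJECT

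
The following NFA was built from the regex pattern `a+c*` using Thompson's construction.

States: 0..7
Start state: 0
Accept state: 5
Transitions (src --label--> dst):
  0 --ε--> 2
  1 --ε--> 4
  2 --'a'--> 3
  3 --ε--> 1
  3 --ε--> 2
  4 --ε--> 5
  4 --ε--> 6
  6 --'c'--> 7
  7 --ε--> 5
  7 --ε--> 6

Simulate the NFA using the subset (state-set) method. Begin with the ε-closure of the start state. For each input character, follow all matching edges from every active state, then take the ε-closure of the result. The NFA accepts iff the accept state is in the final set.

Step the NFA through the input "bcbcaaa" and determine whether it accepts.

start: ε-closure({0}) = {0,2}
'b' @ 1: {}  — dead — no transitions
rest 'cbcaaa' ignored (set empty)
end set {} — state 5 not in

Answer: REJECT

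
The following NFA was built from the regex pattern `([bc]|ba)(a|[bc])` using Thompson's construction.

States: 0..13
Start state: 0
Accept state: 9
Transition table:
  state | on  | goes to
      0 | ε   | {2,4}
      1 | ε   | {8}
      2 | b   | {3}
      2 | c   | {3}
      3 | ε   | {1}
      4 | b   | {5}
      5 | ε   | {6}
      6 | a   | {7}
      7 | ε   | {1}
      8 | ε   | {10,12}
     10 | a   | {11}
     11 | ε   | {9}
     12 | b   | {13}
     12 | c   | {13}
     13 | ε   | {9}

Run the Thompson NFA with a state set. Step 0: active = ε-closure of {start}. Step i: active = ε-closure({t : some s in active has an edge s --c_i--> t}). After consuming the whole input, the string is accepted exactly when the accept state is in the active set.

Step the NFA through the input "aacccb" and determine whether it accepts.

Answer: REJECT

Trace:
S₀ = ε-closure({0}) = {0,2,4}
'a' @ 1: {}  — dead — no transitions
rest 'acccb' ignored (set empty)
final: {}; accept 9 not in set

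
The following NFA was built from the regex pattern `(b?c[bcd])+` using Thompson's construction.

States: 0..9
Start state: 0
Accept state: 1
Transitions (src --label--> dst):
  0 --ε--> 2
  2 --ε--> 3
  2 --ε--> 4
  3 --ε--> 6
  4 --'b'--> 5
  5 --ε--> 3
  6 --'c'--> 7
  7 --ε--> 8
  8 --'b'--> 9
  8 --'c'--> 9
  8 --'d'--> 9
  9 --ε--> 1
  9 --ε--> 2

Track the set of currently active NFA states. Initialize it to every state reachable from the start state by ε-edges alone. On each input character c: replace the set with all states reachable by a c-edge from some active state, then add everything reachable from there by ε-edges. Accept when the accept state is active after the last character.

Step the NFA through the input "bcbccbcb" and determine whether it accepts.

Answer: ACCEPT

Derivation:
S₀ = ε-closure({0}) = {0,2,3,4,6}
'b' @ 1: {3,5,6}
'c' @ 2: {7,8}
'b' @ 3: {1,2,3,4,6,9}  ✓accept
'c' @ 4: {7,8}
'c' @ 5: {1,2,3,4,6,9}  ✓accept
'b' @ 6: {3,5,6}
'c' @ 7: {7,8}
'b' @ 8: {1,2,3,4,6,9}  ✓accept
end set {1,2,3,4,6,9} — state 1 in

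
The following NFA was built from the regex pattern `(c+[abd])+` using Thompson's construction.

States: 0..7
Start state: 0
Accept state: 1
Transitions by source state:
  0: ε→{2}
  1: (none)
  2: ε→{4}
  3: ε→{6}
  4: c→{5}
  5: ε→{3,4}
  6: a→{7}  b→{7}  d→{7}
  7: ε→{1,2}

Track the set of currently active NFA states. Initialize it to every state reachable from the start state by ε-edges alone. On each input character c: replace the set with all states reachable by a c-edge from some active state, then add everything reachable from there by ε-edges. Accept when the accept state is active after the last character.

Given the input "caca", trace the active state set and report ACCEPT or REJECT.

Answer: ACCEPT

Derivation:
S₀ = ε-closure({0}) = {0,2,4}
'c' @ 1: {3,4,5,6}
'a' @ 2: {1,2,4,7}  (accept∈set)
'c' @ 3: {3,4,5,6}
'a' @ 4: {1,2,4,7}  (accept∈set)
end set {1,2,4,7} — state 1 in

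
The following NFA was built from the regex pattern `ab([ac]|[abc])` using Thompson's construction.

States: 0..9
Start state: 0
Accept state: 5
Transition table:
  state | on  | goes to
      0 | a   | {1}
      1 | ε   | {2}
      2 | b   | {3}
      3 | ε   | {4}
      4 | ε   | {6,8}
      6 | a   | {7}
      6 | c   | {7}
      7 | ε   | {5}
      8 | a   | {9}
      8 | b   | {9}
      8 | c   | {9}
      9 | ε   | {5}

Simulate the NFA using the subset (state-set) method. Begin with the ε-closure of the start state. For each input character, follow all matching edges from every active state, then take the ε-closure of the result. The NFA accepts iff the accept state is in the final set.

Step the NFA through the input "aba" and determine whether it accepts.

Answer: ACCEPT

Steps:
S₀ = ε-closure({0}) = {0}
'a' @ 1: {1,2}
'b' @ 2: {3,4,6,8}
'a' @ 3: {5,7,9}  ✓accept
end set {5,7,9} — state 5 in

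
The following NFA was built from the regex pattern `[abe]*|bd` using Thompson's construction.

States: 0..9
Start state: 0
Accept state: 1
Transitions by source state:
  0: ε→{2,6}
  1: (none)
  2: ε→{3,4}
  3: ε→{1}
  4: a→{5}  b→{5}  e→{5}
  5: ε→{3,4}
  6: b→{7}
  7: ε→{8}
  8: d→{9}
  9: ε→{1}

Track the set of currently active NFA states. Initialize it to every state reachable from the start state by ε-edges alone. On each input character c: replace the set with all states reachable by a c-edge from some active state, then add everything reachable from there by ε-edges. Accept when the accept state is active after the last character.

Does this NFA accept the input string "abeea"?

Answer: ACCEPT

Steps:
S₀ = ε-closure({0}) = {0,1,2,3,4,6}
'a' @ 1: {1,3,4,5}  ✓accept
'b' @ 2: {1,3,4,5}  ✓accept
'e' @ 3: {1,3,4,5}  ✓accept
'e' @ 4: {1,3,4,5}  ✓accept
'a' @ 5: {1,3,4,5}  ✓accept
final: {1,3,4,5}; accept 1 in set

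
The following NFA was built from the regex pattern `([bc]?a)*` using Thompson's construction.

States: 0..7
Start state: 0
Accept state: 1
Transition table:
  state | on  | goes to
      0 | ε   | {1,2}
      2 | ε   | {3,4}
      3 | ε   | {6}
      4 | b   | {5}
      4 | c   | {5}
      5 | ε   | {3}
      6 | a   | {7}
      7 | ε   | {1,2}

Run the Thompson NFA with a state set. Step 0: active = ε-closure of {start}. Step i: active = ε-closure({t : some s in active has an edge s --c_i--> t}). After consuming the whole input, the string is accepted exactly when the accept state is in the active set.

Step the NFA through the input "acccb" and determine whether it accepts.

Answer: REJECT

Trace:
initial (ε-close {0}): {0,1,2,3,4,6}
'a' @ 1: {1,2,3,4,6,7}  ✓accept
'c' @ 2: {3,5,6}
'c' @ 3: {}  — state set empty
rest 'cb' ignored (set empty)
end set {} — state 1 not in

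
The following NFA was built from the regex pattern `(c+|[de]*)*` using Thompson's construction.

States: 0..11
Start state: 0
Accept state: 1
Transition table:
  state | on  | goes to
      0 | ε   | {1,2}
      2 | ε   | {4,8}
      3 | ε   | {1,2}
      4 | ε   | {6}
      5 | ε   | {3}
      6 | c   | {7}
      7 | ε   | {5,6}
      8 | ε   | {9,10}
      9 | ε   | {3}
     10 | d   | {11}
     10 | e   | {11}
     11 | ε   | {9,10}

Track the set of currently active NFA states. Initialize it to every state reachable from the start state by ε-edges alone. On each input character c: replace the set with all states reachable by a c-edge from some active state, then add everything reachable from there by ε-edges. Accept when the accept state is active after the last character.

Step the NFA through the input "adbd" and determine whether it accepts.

initial (ε-close {0}): {0,1,2,3,4,6,8,9,10}
'a' @ 1: {}  — dead — no transitions
rest 'dbd' ignored (set empty)
after full input: {}  (accept=1 not in)

Answer: REJECT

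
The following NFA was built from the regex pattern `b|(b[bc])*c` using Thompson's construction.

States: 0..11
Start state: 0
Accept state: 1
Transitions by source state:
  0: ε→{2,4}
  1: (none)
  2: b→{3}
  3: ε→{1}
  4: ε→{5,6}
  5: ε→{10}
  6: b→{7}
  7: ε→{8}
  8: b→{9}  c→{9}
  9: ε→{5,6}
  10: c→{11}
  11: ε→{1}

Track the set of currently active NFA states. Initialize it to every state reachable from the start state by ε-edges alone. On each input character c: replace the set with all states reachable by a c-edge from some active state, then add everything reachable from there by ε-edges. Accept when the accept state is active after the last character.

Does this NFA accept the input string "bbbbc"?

Answer: ACCEPT

Steps:
start: ε-closure({0}) = {0,2,4,5,6,10}
'b' @ 1: {1,3,7,8}  ✓accept
'b' @ 2: {5,6,9,10}
'b' @ 3: {7,8}
'b' @ 4: {5,6,9,10}
'c' @ 5: {1,11}  ✓accept
end set {1,11} — state 1 in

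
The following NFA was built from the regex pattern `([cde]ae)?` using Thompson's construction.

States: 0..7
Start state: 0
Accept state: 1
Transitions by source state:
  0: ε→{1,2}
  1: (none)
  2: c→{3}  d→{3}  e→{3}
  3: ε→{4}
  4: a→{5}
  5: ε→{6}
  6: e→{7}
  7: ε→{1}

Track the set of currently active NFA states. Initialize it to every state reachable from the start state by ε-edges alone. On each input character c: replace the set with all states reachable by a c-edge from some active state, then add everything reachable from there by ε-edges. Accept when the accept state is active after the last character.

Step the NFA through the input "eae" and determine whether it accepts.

start: ε-closure({0}) = {0,1,2}
'e' @ 1: {3,4}
'a' @ 2: {5,6}
'e' @ 3: {1,7}  [accepting]
end set {1,7} — state 1 in

Answer: ACCEPT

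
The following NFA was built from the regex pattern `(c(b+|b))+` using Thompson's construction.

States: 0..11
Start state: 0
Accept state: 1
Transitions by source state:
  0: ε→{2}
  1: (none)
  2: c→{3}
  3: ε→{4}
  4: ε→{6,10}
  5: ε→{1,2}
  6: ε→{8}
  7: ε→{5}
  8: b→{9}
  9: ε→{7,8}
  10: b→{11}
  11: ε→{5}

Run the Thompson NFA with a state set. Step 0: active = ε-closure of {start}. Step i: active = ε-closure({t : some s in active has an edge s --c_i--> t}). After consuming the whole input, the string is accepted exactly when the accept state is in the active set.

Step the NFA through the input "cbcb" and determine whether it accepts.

Answer: ACCEPT

Trace:
initial (ε-close {0}): {0,2}
'c' @ 1: {3,4,6,8,10}
'b' @ 2: {1,2,5,7,8,9,11}  ✓accept
'c' @ 3: {3,4,6,8,10}
'b' @ 4: {1,2,5,7,8,9,11}  ✓accept
final: {1,2,5,7,8,9,11}; accept 1 in set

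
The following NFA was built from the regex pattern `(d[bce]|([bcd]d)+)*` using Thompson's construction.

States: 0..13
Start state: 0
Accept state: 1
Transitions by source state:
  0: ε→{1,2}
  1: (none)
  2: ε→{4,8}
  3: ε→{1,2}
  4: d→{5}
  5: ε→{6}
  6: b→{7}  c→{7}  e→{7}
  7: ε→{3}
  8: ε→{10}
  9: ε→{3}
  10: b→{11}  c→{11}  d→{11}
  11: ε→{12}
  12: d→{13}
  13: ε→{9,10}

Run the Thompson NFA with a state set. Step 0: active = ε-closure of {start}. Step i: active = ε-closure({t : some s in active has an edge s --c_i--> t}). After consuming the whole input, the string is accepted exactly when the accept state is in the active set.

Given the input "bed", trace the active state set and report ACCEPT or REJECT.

S₀ = ε-closure({0}) = {0,1,2,4,8,10}
'b' @ 1: {11,12}
'e' @ 2: {}  — dead — no transitions
rest 'd' ignored (set empty)
final: {}; accept 1 not in set

Answer: REJECT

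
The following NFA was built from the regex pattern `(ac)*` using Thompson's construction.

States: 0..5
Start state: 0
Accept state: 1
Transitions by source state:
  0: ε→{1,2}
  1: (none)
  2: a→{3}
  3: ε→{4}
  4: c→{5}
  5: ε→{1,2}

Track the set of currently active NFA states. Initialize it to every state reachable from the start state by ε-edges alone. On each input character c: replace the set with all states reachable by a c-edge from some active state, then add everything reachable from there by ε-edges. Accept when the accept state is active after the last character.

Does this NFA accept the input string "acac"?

Answer: ACCEPT

Derivation:
initial (ε-close {0}): {0,1,2}
'a' @ 1: {3,4}
'c' @ 2: {1,2,5}  ✓accept
'a' @ 3: {3,4}
'c' @ 4: {1,2,5}  ✓accept
end set {1,2,5} — state 1 in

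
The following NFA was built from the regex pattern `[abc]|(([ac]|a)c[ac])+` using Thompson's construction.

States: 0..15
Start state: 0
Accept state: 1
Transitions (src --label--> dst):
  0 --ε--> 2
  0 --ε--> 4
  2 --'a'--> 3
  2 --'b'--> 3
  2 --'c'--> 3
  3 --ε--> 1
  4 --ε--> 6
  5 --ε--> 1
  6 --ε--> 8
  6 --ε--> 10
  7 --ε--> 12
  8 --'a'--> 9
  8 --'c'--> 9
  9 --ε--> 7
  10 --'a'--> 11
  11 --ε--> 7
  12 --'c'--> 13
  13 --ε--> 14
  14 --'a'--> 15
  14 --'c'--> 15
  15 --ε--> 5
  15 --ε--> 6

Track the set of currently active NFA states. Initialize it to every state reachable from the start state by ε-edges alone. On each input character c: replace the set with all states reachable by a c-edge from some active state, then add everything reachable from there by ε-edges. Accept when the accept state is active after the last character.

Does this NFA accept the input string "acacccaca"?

S₀ = ε-closure({0}) = {0,2,4,6,8,10}
'a' @ 1: {1,3,7,9,11,12}  ✓accept
'c' @ 2: {13,14}
'a' @ 3: {1,5,6,8,10,15}  ✓accept
'c' @ 4: {7,9,12}
'c' @ 5: {13,14}
'c' @ 6: {1,5,6,8,10,15}  ✓accept
'a' @ 7: {7,9,11,12}
'c' @ 8: {13,14}
'a' @ 9: {1,5,6,8,10,15}  ✓accept
end set {1,5,6,8,10,15} — state 1 in

Answer: ACCEPT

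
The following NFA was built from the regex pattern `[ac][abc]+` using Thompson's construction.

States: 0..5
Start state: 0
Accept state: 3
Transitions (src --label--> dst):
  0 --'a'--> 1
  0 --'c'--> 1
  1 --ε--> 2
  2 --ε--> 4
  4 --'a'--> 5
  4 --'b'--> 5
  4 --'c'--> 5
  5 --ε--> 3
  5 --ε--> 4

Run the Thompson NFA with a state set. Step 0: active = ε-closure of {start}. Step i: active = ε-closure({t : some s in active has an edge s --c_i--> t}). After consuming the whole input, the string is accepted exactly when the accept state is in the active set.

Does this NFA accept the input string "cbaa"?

Answer: ACCEPT

Trace:
initial (ε-close {0}): {0}
'c' @ 1: {1,2,4}
'b' @ 2: {3,4,5}  ✓accept
'a' @ 3: {3,4,5}  ✓accept
'a' @ 4: {3,4,5}  ✓accept
after full input: {3,4,5}  (accept=3 in)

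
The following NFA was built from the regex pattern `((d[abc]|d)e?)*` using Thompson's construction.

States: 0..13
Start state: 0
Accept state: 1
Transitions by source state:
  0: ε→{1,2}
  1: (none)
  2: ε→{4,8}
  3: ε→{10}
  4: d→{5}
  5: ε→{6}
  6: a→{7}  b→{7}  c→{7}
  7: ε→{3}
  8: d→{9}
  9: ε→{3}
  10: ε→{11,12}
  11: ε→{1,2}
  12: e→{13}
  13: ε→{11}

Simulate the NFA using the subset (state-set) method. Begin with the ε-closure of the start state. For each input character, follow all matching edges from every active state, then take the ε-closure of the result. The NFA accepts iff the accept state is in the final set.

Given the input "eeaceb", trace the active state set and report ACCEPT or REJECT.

S₀ = ε-closure({0}) = {0,1,2,4,8}
'e' @ 1: {}  — state set empty
rest 'eaceb' ignored (set empty)
final: {}; accept 1 not in set

Answer: REJECT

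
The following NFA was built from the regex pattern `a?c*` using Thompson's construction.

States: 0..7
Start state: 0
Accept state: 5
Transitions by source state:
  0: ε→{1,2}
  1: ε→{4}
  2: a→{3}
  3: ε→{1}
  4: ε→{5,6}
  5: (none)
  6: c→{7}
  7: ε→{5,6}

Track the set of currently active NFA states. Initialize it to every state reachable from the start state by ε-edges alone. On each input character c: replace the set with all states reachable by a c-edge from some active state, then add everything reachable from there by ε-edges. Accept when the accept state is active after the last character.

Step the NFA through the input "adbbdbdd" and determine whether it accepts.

Answer: REJECT

Steps:
S₀ = ε-closure({0}) = {0,1,2,4,5,6}
'a' @ 1: {1,3,4,5,6}  (accept∈set)
'd' @ 2: {}  — dead — no transitions
rest 'bbdbdd' ignored (set empty)
after full input: {}  (accept=5 not in)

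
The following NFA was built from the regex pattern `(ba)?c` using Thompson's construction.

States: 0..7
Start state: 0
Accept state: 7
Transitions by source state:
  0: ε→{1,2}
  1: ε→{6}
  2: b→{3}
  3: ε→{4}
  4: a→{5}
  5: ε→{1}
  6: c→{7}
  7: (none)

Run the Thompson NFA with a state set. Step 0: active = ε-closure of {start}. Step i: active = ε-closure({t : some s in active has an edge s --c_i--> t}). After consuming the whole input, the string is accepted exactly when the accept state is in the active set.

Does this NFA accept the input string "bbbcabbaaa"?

S₀ = ε-closure({0}) = {0,1,2,6}
'b' @ 1: {3,4}
'b' @ 2: {}  — dead — no transitions
rest 'bcabbaaa' ignored (set empty)
after full input: {}  (accept=7 not in)

Answer: REJECT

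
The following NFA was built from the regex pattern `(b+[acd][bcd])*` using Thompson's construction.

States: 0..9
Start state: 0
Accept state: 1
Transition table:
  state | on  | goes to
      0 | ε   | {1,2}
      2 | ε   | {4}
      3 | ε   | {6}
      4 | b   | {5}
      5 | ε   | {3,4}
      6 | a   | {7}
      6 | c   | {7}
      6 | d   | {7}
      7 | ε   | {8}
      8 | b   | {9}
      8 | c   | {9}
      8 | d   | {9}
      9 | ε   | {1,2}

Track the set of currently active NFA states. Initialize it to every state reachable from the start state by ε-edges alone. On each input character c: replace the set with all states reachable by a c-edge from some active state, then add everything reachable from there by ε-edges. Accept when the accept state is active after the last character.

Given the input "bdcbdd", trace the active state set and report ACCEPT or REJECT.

start: ε-closure({0}) = {0,1,2,4}
'b' @ 1: {3,4,5,6}
'd' @ 2: {7,8}
'c' @ 3: {1,2,4,9}  ✓accept
'b' @ 4: {3,4,5,6}
'd' @ 5: {7,8}
'd' @ 6: {1,2,4,9}  ✓accept
end set {1,2,4,9} — state 1 in

Answer: ACCEPT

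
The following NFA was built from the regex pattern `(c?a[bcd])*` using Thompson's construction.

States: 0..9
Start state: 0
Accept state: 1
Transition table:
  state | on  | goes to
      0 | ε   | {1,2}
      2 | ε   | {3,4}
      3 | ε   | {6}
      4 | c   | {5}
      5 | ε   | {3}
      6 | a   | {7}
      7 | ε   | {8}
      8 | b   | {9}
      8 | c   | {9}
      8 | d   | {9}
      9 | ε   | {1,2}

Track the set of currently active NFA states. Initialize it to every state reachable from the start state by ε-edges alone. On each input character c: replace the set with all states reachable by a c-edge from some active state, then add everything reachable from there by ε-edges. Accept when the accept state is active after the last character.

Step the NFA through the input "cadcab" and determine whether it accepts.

Answer: ACCEPT

Derivation:
initial (ε-close {0}): {0,1,2,3,4,6}
'c' @ 1: {3,5,6}
'a' @ 2: {7,8}
'd' @ 3: {1,2,3,4,6,9}  (accept∈set)
'c' @ 4: {3,5,6}
'a' @ 5: {7,8}
'b' @ 6: {1,2,3,4,6,9}  (accept∈set)
end set {1,2,3,4,6,9} — state 1 in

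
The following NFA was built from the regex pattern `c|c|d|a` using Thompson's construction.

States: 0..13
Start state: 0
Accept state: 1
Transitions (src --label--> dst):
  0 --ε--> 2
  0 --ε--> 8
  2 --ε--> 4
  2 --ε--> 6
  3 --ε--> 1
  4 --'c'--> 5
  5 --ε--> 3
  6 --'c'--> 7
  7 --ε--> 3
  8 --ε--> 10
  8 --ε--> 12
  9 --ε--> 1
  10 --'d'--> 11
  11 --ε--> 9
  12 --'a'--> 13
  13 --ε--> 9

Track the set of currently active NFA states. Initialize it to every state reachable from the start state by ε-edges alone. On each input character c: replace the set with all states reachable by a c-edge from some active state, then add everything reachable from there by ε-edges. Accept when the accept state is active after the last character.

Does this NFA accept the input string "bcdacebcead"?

Answer: REJECT

Steps:
initial (ε-close {0}): {0,2,4,6,8,10,12}
'b' @ 1: {}  — dead — no transitions
rest 'cdacebcead' ignored (set empty)
end set {} — state 1 not in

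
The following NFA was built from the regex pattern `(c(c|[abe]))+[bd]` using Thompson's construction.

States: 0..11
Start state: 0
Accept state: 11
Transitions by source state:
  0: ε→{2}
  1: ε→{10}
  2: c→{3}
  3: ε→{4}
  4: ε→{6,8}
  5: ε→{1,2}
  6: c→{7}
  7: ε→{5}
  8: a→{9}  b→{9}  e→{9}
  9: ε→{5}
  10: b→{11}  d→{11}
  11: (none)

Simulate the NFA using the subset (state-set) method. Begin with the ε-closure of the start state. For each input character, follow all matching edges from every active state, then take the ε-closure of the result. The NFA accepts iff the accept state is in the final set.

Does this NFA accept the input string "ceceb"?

start: ε-closure({0}) = {0,2}
'c' @ 1: {3,4,6,8}
'e' @ 2: {1,2,5,9,10}
'c' @ 3: {3,4,6,8}
'e' @ 4: {1,2,5,9,10}
'b' @ 5: {11}  (accept∈set)
end set {11} — state 11 in

Answer: ACCEPT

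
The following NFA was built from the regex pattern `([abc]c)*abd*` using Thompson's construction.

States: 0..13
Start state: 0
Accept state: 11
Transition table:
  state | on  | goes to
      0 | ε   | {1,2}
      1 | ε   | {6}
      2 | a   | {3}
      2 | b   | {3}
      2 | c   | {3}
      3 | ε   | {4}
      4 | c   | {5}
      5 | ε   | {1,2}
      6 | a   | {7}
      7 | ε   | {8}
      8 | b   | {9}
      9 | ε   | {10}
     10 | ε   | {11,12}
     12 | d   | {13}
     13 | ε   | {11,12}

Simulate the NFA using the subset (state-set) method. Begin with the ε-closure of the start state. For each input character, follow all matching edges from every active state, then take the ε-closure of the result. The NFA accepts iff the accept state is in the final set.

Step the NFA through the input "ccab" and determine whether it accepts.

S₀ = ε-closure({0}) = {0,1,2,6}
'c' @ 1: {3,4}
'c' @ 2: {1,2,5,6}
'a' @ 3: {3,4,7,8}
'b' @ 4: {9,10,11,12}  ✓accept
final: {9,10,11,12}; accept 11 in set

Answer: ACCEPT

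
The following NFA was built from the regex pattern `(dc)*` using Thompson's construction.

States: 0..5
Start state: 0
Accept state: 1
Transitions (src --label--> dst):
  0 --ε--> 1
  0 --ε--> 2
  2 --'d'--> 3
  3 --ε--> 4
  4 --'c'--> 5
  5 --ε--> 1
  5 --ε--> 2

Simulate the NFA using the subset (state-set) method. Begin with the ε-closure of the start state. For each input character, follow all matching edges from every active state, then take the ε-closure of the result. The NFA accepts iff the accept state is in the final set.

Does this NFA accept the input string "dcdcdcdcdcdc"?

Answer: ACCEPT

Steps:
start: ε-closure({0}) = {0,1,2}
'd' @ 1: {3,4}
'c' @ 2: {1,2,5}  ✓accept
'd' @ 3: {3,4}
'c' @ 4: {1,2,5}  ✓accept
'd' @ 5: {3,4}
'c' @ 6: {1,2,5}  ✓accept
'd' @ 7: {3,4}
'c' @ 8: {1,2,5}  ✓accept
'd' @ 9: {3,4}
'c' @ 10: {1,2,5}  ✓accept
'd' @ 11: {3,4}
'c' @ 12: {1,2,5}  ✓accept
end set {1,2,5} — state 1 in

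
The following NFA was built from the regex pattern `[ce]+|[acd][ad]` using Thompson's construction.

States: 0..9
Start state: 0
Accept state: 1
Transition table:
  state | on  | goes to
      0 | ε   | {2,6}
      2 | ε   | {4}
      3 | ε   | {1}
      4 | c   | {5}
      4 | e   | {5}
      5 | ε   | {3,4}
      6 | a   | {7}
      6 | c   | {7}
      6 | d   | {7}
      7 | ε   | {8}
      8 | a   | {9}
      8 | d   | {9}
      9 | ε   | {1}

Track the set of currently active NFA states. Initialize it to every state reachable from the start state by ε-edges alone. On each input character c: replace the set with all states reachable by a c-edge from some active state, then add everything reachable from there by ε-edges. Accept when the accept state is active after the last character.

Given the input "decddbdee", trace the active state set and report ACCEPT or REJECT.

initial (ε-close {0}): {0,2,4,6}
'd' @ 1: {7,8}
'e' @ 2: {}  — no active states
rest 'cddbdee' ignored (set empty)
after full input: {}  (accept=1 not in)

Answer: REJECT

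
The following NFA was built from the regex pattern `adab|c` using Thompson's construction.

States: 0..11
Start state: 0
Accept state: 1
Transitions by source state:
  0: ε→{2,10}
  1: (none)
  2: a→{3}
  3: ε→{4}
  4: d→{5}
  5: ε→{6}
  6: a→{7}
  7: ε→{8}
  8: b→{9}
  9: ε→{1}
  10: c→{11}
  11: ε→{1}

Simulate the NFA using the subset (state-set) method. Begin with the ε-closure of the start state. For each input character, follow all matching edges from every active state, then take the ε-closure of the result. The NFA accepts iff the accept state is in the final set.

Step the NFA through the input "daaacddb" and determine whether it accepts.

initial (ε-close {0}): {0,2,10}
'd' @ 1: {}  — dead — no transitions
rest 'aaacddb' ignored (set empty)
after full input: {}  (accept=1 not in)

Answer: REJECT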